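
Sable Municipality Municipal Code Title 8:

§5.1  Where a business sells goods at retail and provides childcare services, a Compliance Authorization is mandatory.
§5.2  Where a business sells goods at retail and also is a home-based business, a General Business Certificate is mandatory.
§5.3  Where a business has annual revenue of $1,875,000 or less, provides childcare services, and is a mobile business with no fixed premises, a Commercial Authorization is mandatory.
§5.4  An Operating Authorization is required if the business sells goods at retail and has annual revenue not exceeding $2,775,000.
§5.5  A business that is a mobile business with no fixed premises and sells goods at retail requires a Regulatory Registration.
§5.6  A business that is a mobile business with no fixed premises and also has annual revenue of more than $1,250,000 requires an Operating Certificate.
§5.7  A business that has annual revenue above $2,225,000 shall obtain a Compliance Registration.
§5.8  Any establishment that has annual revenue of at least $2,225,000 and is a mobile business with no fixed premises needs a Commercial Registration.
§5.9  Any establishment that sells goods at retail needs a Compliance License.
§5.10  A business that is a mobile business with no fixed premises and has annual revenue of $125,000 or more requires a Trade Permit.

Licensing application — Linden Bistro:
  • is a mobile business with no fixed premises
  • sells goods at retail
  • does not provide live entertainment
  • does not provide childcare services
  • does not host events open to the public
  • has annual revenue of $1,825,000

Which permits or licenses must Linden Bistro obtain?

Compliance License, Operating Authorization, Operating Certificate, Regulatory Registration, Trade Permit

§5.1 sells goods at retail; does not provide childcare services → Compliance Authorization not required.
§5.2 sells goods at retail; is a mobile business with no fixed premises (not: is a home-based business) → General Business Certificate not required.
§5.3 revenue $1,825,000 ≤ $1,875,000; does not provide childcare services; is a mobile business with no fixed premises → Commercial Authorization not required.
§5.4 sells goods at retail; revenue $1,825,000 ≤ $2,775,000 → Operating Authorization required.
§5.5 is a mobile business with no fixed premises; sells goods at retail → Regulatory Registration required.
§5.6 is a mobile business with no fixed premises; revenue $1,825,000 > $1,250,000 → Operating Certificate required.
§5.7 revenue $1,825,000 ≤ $2,225,000 → Compliance Registration not required.
§5.8 revenue $1,825,000 < $2,225,000; is a mobile business with no fixed premises → Commercial Registration not required.
§5.9 sells goods at retail → Compliance License required.
§5.10 is a mobile business with no fixed premises; revenue $1,825,000 ≥ $125,000 → Trade Permit required.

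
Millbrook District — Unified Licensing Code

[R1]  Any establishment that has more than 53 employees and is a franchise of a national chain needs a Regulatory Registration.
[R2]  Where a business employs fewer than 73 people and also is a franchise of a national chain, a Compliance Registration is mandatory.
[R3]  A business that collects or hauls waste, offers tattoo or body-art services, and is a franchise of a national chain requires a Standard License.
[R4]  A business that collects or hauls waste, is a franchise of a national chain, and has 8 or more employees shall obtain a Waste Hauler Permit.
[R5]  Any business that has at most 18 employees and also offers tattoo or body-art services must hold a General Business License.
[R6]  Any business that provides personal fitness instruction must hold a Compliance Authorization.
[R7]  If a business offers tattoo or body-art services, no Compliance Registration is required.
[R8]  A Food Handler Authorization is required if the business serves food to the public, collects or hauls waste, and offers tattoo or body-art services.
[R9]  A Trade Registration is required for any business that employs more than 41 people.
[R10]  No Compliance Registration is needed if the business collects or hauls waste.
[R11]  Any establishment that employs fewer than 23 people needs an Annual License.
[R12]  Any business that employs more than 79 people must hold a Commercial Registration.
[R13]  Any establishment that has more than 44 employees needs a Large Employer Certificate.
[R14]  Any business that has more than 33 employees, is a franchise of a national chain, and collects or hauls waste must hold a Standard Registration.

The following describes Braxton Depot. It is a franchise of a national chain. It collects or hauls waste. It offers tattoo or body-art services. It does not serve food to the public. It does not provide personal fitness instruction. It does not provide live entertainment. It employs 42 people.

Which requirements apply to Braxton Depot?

Standard License, Standard Registration, Trade Registration, Waste Hauler Permit

[R1] employees 42 ≤ 53; is a franchise of a national chain → Regulatory Registration not required.
[R2] employees 42 < 73; is a franchise of a national chain → Compliance Registration required.
[R3] collects or hauls waste; offers tattoo or body-art services; is a franchise of a national chain → Standard License required.
[R4] collects or hauls waste; is a franchise of a national chain; employees 42 ≥ 8 → Waste Hauler Permit required.
[R5] employees 42 > 18; offers tattoo or body-art services → General Business License not required.
[R6] does not provide personal fitness instruction → Compliance Authorization not required.
[R7] offers tattoo or body-art services → exempt from Compliance Registration.
[R8] does not serve food to the public; collects or hauls waste; offers tattoo or body-art services → Food Handler Authorization not required.
[R9] employees 42 > 41 → Trade Registration required.
[R10] collects or hauls waste → exempt from Compliance Registration.
[R11] employees 42 ≥ 23 → Annual License not required.
[R12] employees 42 ≤ 79 → Commercial Registration not required.
[R13] employees 42 ≤ 44 → Large Employer Certificate not required.
[R14] employees 42 > 33; is a franchise of a national chain; collects or hauls waste → Standard Registration required.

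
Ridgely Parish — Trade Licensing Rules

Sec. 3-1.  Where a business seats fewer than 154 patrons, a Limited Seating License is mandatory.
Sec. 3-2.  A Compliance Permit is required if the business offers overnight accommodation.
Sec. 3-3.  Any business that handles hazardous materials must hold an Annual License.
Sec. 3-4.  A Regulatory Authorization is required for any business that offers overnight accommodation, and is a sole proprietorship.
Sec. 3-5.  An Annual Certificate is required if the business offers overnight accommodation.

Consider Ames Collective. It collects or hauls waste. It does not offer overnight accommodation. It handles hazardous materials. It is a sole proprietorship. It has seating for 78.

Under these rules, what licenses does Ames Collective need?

Annual License, Limited Seating License

Sec. 3-1. seating 78 < 154 → Limited Seating License required.
Sec. 3-2. does not offer overnight accommodation → Compliance Permit not required.
Sec. 3-3. handles hazardous materials → Annual License required.
Sec. 3-4. does not offer overnight accommodation; is a sole proprietorship → Regulatory Authorization not required.
Sec. 3-5. does not offer overnight accommodation → Annual Certificate not required.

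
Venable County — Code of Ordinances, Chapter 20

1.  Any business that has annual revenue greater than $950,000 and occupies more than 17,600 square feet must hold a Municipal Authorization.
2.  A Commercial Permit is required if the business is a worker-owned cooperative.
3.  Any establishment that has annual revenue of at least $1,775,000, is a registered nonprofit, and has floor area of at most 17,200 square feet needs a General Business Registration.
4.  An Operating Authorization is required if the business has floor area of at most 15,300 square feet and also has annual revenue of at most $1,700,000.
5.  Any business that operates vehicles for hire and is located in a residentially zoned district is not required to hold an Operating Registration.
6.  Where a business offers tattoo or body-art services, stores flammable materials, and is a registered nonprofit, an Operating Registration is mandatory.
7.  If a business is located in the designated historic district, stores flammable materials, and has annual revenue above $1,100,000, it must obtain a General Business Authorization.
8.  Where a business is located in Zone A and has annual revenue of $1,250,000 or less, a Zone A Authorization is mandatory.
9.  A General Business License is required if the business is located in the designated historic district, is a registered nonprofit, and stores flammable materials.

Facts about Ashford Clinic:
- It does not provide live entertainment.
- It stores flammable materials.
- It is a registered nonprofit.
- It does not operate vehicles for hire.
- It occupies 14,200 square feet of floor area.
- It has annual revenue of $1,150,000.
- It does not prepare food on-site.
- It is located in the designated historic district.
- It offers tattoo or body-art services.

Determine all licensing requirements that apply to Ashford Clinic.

General Business Authorization, General Business License, Operating Authorization, Operating Registration

1. revenue $1,150,000 > $950,000; floor area 14,200 square feet ≤ 17,600 square feet → Municipal Authorization not required.
2. is a registered nonprofit (not: is a worker-owned cooperative) → Commercial Permit not required.
3. revenue $1,150,000 < $1,775,000; is a registered nonprofit; floor area 14,200 square feet ≤ 17,200 square feet → General Business Registration not required.
4. floor area 14,200 square feet ≤ 15,300 square feet; revenue $1,150,000 ≤ $1,700,000 → Operating Authorization required.
5. does not operate vehicles for hire; is located in the designated historic district (not: is located in a residentially zoned district) → Operating Registration exemption does not apply.
6. offers tattoo or body-art services; stores flammable materials; is a registered nonprofit → Operating Registration required.
7. is located in the designated historic district; stores flammable materials; revenue $1,150,000 > $1,100,000 → General Business Authorization required.
8. is located in the designated historic district (not: is located in Zone A); revenue $1,150,000 ≤ $1,250,000 → Zone A Authorization not required.
9. is located in the designated historic district; is a registered nonprofit; stores flammable materials → General Business License required.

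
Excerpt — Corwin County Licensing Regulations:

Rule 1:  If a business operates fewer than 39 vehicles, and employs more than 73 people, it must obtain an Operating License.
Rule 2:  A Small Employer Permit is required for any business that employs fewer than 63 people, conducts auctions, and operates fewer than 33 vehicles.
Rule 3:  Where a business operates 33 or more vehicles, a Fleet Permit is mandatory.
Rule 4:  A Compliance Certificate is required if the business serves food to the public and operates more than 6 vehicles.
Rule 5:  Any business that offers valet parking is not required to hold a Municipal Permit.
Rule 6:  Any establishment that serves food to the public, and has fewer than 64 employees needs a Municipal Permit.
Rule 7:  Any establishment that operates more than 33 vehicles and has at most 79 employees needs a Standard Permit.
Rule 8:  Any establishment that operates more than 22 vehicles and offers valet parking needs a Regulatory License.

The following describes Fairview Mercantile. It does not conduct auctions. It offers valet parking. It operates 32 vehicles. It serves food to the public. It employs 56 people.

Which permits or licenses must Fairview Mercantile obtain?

Compliance Certificate, Regulatory License

Rule 1: vehicles 32 < 39; employees 56 ≤ 73 → Operating License not required.
Rule 2: employees 56 < 63; does not conduct auctions; vehicles 32 < 33 → Small Employer Permit not required.
Rule 3: vehicles 32 < 33 → Fleet Permit not required.
Rule 4: serves food to the public; vehicles 32 > 6 → Compliance Certificate required.
Rule 5: offers valet parking → exempt from Municipal Permit.
Rule 6: serves food to the public; employees 56 < 64 → Municipal Permit required.
Rule 7: vehicles 32 ≤ 33; employees 56 ≤ 79 → Standard Permit not required.
Rule 8: vehicles 32 > 22; offers valet parking → Regulatory License required.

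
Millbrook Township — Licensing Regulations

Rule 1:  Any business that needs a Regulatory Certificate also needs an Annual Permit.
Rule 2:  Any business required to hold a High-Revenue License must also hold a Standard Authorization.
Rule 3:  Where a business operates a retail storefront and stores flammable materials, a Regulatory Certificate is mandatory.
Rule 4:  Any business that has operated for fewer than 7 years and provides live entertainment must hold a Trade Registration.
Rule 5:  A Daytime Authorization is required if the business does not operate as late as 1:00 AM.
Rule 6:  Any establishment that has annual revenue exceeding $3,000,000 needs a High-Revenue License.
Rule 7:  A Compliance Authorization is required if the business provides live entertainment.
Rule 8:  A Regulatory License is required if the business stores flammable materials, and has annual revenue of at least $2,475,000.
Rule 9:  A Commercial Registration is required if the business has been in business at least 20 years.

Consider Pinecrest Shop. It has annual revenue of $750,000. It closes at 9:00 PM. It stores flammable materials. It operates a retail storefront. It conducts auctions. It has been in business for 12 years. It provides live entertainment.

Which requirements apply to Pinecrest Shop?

Annual Permit, Compliance Authorization, Daytime Authorization, Regulatory Certificate

Rule 1: Regulatory Certificate is required → Annual Permit also required.
Rule 2: High-Revenue License is not required → no effect.
Rule 3: operates a retail storefront; stores flammable materials → Regulatory Certificate required.
Rule 4: years in business 12 ≥ 7; provides live entertainment → Trade Registration not required.
Rule 5: closes 9:00 PM, at/before 1:00 AM → Daytime Authorization required.
Rule 6: revenue $750,000 ≤ $3,000,000 → High-Revenue License not required.
Rule 7: provides live entertainment → Compliance Authorization required.
Rule 8: stores flammable materials; revenue $750,000 < $2,475,000 → Regulatory License not required.
Rule 9: years in business 12 < 20 → Commercial Registration not required.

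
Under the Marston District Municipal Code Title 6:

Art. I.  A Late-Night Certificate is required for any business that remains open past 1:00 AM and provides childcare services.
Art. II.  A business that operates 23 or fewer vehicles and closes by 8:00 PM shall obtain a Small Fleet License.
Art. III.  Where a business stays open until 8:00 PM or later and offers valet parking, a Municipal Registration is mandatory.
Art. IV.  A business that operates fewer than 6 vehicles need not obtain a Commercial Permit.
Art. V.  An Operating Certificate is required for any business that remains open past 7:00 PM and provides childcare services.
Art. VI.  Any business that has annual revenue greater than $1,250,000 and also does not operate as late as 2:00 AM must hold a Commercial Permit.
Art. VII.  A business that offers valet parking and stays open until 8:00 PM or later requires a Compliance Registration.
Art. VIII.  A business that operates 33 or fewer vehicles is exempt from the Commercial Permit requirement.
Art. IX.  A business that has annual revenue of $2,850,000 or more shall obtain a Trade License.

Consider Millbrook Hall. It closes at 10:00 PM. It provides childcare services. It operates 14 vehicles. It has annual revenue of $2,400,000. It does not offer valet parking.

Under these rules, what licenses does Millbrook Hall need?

Operating Certificate

Art. I. closes 10:00 PM, at/before 1:00 AM; provides childcare services → Late-Night Certificate not required.
Art. II. vehicles 14 ≤ 23; closes 10:00 PM, after 8:00 PM → Small Fleet License not required.
Art. III. closes 10:00 PM, after 8:00 PM; does not offer valet parking → Municipal Registration not required.
Art. IV. vehicles 14 ≥ 6 → Commercial Permit exemption does not apply.
Art. V. closes 10:00 PM, after 7:00 PM; provides childcare services → Operating Certificate required.
Art. VI. revenue $2,400,000 > $1,250,000; closes 10:00 PM, at/before 2:00 AM → Commercial Permit required.
Art. VII. does not offer valet parking; closes 10:00 PM, after 8:00 PM → Compliance Registration not required.
Art. VIII. vehicles 14 ≤ 33 → exempt from Commercial Permit.
Art. IX. revenue $2,400,000 < $2,850,000 → Trade License not required.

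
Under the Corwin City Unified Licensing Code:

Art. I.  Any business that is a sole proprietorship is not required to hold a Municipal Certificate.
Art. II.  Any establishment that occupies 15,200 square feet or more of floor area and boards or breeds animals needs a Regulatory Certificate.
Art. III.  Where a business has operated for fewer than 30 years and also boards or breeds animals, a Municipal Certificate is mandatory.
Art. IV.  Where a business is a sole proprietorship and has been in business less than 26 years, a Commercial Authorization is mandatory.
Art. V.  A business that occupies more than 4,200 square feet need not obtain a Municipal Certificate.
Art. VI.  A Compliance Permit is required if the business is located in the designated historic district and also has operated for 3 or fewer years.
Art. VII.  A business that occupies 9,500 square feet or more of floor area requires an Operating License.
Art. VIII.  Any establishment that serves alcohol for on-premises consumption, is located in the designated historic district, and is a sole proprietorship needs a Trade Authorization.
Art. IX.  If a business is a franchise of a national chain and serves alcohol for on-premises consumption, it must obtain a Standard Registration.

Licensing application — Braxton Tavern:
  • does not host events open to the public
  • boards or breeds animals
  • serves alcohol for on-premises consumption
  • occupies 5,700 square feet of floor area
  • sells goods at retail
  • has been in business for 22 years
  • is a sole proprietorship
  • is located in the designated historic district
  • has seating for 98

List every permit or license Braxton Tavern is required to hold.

Commercial Authorization, Trade Authorization

Art. I. is a sole proprietorship → exempt from Municipal Certificate.
Art. II. floor area 5,700 square feet < 15,200 square feet; boards or breeds animals → Regulatory Certificate not required.
Art. III. years in business 22 < 30; boards or breeds animals → Municipal Certificate required.
Art. IV. is a sole proprietorship; years in business 22 < 26 → Commercial Authorization required.
Art. V. floor area 5,700 square feet > 4,200 square feet → exempt from Municipal Certificate.
Art. VI. is located in the designated historic district; years in business 22 > 3 → Compliance Permit not required.
Art. VII. floor area 5,700 square feet < 9,500 square feet → Operating License not required.
Art. VIII. serves alcohol for on-premises consumption; is located in the designated historic district; is a sole proprietorship → Trade Authorization required.
Art. IX. is a sole proprietorship (not: is a franchise of a national chain); serves alcohol for on-premises consumption → Standard Registration not required.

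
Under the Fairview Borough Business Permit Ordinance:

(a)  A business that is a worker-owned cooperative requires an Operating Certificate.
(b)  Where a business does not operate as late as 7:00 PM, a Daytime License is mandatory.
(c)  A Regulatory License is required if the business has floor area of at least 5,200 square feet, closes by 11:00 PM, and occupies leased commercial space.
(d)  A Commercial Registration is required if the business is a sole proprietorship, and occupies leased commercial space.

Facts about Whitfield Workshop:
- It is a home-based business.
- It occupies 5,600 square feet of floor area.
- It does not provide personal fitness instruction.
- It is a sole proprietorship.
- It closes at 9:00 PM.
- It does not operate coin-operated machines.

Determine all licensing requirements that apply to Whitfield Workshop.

None

(a) is a sole proprietorship (not: is a worker-owned cooperative) → Operating Certificate not required.
(b) closes 9:00 PM, after 7:00 PM → Daytime License not required.
(c) floor area 5,600 square feet ≥ 5,200 square feet; closes 9:00 PM, at/before 11:00 PM; is a home-based business (not: occupies leased commercial space) → Regulatory License not required.
(d) is a sole proprietorship; is a home-based business (not: occupies leased commercial space) → Commercial Registration not required.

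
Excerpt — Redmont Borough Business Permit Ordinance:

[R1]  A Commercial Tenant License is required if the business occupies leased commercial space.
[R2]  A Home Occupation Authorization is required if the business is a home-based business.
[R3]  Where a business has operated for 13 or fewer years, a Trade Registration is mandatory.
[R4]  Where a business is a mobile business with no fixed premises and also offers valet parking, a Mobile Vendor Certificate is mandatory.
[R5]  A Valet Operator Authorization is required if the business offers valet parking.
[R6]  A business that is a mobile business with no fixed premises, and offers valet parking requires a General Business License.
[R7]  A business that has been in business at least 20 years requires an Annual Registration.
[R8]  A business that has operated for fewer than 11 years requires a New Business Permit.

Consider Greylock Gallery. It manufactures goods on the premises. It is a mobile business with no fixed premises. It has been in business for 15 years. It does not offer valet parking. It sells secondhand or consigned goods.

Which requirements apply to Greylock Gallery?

[R1] is a mobile business with no fixed premises (not: occupies leased commercial space) → Commercial Tenant License not required.
[R2] is a mobile business with no fixed premises (not: is a home-based business) → Home Occupation Authorization not required.
[R3] years in business 15 > 13 → Trade Registration not required.
[R4] is a mobile business with no fixed premises; does not offer valet parking → Mobile Vendor Certificate not required.
[R5] does not offer valet parking → Valet Operator Authorization not required.
[R6] is a mobile business with no fixed premises; does not offer valet parking → General Business License not required.
[R7] years in business 15 < 20 → Annual Registration not required.
[R8] years in business 15 ≥ 11 → New Business Permit not required.

None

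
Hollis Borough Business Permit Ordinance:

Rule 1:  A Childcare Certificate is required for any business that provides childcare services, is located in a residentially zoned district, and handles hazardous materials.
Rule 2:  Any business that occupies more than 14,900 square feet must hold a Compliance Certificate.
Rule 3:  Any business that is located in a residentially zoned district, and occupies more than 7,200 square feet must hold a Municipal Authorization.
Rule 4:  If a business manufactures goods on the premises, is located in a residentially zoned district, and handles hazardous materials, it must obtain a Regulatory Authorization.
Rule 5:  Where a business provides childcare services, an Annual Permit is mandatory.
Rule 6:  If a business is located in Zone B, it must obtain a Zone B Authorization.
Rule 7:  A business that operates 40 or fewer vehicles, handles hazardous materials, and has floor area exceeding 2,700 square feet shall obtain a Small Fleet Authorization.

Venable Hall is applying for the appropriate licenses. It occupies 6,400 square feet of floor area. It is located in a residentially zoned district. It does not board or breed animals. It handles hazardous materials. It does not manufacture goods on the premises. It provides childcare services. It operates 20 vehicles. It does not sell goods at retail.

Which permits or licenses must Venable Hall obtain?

Rule 1: provides childcare services; is located in a residentially zoned district; handles hazardous materials → Childcare Certificate required.
Rule 2: floor area 6,400 square feet ≤ 14,900 square feet → Compliance Certificate not required.
Rule 3: is located in a residentially zoned district; floor area 6,400 square feet ≤ 7,200 square feet → Municipal Authorization not required.
Rule 4: does not manufacture goods on the premises; is located in a residentially zoned district; handles hazardous materials → Regulatory Authorization not required.
Rule 5: provides childcare services → Annual Permit required.
Rule 6: is located in a residentially zoned district (not: is located in Zone B) → Zone B Authorization not required.
Rule 7: vehicles 20 ≤ 40; handles hazardous materials; floor area 6,400 square feet > 2,700 square feet → Small Fleet Authorization required.

Annual Permit, Childcare Certificate, Small Fleet Authorization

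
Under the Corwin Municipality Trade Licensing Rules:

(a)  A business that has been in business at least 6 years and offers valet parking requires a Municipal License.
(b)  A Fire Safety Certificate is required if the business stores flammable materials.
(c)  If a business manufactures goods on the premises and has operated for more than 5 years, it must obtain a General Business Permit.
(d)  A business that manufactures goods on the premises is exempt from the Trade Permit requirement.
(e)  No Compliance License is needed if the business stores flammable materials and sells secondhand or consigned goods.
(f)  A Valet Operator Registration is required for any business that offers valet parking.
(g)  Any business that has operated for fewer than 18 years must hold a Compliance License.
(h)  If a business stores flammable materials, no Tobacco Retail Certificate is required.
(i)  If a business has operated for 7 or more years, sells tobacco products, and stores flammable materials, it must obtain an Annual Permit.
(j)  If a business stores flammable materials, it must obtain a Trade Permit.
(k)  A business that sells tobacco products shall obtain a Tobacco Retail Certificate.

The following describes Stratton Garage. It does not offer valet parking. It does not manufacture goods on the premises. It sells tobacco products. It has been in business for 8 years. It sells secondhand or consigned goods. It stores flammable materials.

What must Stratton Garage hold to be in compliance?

(a) years in business 8 ≥ 6; does not offer valet parking → Municipal License not required.
(b) stores flammable materials → Fire Safety Certificate required.
(c) does not manufacture goods on the premises; years in business 8 > 5 → General Business Permit not required.
(d) does not manufacture goods on the premises → Trade Permit exemption does not apply.
(e) stores flammable materials; sells secondhand or consigned goods → exempt from Compliance License.
(f) does not offer valet parking → Valet Operator Registration not required.
(g) years in business 8 < 18 → Compliance License required.
(h) stores flammable materials → exempt from Tobacco Retail Certificate.
(i) years in business 8 ≥ 7; sells tobacco products; stores flammable materials → Annual Permit required.
(j) stores flammable materials → Trade Permit required.
(k) sells tobacco products → Tobacco Retail Certificate required.

Annual Permit, Fire Safety Certificate, Trade Permit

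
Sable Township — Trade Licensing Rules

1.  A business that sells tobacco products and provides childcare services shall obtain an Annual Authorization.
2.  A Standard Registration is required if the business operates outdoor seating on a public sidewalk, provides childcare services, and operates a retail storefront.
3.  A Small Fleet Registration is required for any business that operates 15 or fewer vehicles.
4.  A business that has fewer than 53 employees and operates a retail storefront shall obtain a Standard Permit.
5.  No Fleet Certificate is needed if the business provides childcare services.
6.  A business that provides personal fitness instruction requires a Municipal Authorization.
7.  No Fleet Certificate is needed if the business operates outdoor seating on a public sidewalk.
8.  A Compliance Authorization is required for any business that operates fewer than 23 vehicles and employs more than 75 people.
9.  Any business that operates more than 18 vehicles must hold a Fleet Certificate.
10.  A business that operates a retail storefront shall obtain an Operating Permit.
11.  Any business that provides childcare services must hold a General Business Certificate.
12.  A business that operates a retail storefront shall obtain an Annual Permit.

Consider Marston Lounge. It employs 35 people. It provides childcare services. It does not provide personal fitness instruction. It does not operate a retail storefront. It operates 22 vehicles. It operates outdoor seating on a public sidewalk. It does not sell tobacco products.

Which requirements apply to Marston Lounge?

1. does not sell tobacco products; provides childcare services → Annual Authorization not required.
2. operates outdoor seating on a public sidewalk; provides childcare services; does not operate a retail storefront → Standard Registration not required.
3. vehicles 22 > 15 → Small Fleet Registration not required.
4. employees 35 < 53; does not operate a retail storefront → Standard Permit not required.
5. provides childcare services → exempt from Fleet Certificate.
6. does not provide personal fitness instruction → Municipal Authorization not required.
7. operates outdoor seating on a public sidewalk → exempt from Fleet Certificate.
8. vehicles 22 < 23; employees 35 ≤ 75 → Compliance Authorization not required.
9. vehicles 22 > 18 → Fleet Certificate required.
10. does not operate a retail storefront → Operating Permit not required.
11. provides childcare services → General Business Certificate required.
12. does not operate a retail storefront → Annual Permit not required.

General Business Certificate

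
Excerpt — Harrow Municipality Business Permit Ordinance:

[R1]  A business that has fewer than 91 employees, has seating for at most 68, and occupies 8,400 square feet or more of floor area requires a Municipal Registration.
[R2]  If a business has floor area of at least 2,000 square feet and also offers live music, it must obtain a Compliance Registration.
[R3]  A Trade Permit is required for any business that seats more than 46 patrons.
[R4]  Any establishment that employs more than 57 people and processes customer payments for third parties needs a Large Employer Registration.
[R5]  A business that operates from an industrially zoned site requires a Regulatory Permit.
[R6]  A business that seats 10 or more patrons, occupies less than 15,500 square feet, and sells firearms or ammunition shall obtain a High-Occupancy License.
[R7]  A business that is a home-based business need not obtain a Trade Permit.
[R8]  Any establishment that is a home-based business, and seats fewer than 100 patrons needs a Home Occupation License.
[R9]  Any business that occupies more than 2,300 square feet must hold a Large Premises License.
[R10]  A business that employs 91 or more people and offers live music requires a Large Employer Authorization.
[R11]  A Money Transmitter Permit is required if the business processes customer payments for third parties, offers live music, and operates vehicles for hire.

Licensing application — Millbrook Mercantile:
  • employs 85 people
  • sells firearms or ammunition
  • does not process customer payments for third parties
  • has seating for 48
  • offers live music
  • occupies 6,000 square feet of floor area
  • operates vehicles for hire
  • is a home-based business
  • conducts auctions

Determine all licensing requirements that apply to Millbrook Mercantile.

Compliance Registration, High-Occupancy License, Home Occupation License, Large Premises License

[R1] employees 85 < 91; seating 48 ≤ 68; floor area 6,000 square feet < 8,400 square feet → Municipal Registration not required.
[R2] floor area 6,000 square feet ≥ 2,000 square feet; offers live music → Compliance Registration required.
[R3] seating 48 > 46 → Trade Permit required.
[R4] employees 85 > 57; does not process customer payments for third parties → Large Employer Registration not required.
[R5] is a home-based business (not: operates from an industrially zoned site) → Regulatory Permit not required.
[R6] seating 48 ≥ 10; floor area 6,000 square feet < 15,500 square feet; sells firearms or ammunition → High-Occupancy License required.
[R7] is a home-based business → exempt from Trade Permit.
[R8] is a home-based business; seating 48 < 100 → Home Occupation License required.
[R9] floor area 6,000 square feet > 2,300 square feet → Large Premises License required.
[R10] employees 85 < 91; offers live music → Large Employer Authorization not required.
[R11] does not process customer payments for third parties; offers live music; operates vehicles for hire → Money Transmitter Permit not required.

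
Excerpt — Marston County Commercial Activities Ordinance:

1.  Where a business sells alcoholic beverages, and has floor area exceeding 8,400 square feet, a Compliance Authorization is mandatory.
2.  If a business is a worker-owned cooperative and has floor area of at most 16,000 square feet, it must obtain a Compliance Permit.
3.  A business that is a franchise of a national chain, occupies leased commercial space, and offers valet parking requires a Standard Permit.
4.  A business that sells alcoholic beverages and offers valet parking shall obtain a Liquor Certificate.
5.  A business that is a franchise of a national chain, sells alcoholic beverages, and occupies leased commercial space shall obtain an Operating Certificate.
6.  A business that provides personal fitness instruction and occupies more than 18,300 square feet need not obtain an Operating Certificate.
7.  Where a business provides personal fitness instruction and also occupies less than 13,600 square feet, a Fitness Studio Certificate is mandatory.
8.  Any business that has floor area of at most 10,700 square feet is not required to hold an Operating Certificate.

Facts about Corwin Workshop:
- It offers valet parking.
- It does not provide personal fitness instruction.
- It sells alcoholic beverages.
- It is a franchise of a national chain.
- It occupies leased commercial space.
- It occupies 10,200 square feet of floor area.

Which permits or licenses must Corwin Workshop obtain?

Compliance Authorization, Liquor Certificate, Standard Permit

1. sells alcoholic beverages; floor area 10,200 square feet > 8,400 square feet → Compliance Authorization required.
2. is a franchise of a national chain (not: is a worker-owned cooperative); floor area 10,200 square feet ≤ 16,000 square feet → Compliance Permit not required.
3. is a franchise of a national chain; occupies leased commercial space; offers valet parking → Standard Permit required.
4. sells alcoholic beverages; offers valet parking → Liquor Certificate required.
5. is a franchise of a national chain; sells alcoholic beverages; occupies leased commercial space → Operating Certificate required.
6. does not provide personal fitness instruction; floor area 10,200 square feet ≤ 18,300 square feet → Operating Certificate exemption does not apply.
7. does not provide personal fitness instruction; floor area 10,200 square feet < 13,600 square feet → Fitness Studio Certificate not required.
8. floor area 10,200 square feet ≤ 10,700 square feet → exempt from Operating Certificate.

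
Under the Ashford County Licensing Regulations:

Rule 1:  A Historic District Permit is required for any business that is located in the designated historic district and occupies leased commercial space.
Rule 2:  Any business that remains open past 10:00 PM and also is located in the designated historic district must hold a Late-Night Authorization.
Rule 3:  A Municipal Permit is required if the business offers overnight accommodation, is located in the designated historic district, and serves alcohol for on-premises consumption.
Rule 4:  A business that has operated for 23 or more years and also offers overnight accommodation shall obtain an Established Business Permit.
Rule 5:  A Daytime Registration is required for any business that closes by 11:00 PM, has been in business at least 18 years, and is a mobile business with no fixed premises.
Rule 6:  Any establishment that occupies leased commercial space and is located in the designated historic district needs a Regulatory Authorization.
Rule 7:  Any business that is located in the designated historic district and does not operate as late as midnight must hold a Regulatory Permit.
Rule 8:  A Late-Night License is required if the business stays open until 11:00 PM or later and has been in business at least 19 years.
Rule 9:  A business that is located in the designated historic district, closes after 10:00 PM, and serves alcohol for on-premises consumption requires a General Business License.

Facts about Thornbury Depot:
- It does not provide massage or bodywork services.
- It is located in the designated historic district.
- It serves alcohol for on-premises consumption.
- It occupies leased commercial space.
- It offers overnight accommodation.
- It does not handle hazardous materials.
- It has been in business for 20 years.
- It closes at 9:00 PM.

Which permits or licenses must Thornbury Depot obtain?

Historic District Permit, Municipal Permit, Regulatory Authorization, Regulatory Permit

Rule 1: is located in the designated historic district; occupies leased commercial space → Historic District Permit required.
Rule 2: closes 9:00 PM, at/before 10:00 PM; is located in the designated historic district → Late-Night Authorization not required.
Rule 3: offers overnight accommodation; is located in the designated historic district; serves alcohol for on-premises consumption → Municipal Permit required.
Rule 4: years in business 20 < 23; offers overnight accommodation → Established Business Permit not required.
Rule 5: closes 9:00 PM, at/before 11:00 PM; years in business 20 ≥ 18; occupies leased commercial space (not: is a mobile business with no fixed premises) → Daytime Registration not required.
Rule 6: occupies leased commercial space; is located in the designated historic district → Regulatory Authorization required.
Rule 7: is located in the designated historic district; closes 9:00 PM, at/before midnight → Regulatory Permit required.
Rule 8: closes 9:00 PM, at/before 11:00 PM; years in business 20 ≥ 19 → Late-Night License not required.
Rule 9: is located in the designated historic district; closes 9:00 PM, at/before 10:00 PM; serves alcohol for on-premises consumption → General Business License not required.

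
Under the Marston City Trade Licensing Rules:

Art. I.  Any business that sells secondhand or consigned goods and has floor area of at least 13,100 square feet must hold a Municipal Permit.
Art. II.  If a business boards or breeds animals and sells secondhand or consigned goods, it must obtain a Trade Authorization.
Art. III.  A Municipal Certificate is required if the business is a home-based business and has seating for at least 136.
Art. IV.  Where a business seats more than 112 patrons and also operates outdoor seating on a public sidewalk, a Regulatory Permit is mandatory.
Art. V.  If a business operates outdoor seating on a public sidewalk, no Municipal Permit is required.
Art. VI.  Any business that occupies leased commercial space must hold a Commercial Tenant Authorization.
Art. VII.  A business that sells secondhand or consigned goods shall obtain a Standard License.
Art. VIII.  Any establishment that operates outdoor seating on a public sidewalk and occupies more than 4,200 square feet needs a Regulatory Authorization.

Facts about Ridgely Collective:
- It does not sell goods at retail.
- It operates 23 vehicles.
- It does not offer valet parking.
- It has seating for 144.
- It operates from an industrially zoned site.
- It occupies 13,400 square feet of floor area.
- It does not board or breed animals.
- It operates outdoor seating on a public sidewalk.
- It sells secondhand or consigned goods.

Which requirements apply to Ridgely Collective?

Regulatory Authorization, Regulatory Permit, Standard License

Art. I. sells secondhand or consigned goods; floor area 13,400 square feet ≥ 13,100 square feet → Municipal Permit required.
Art. II. does not board or breed animals; sells secondhand or consigned goods → Trade Authorization not required.
Art. III. operates from an industrially zoned site (not: is a home-based business); seating 144 ≥ 136 → Municipal Certificate not required.
Art. IV. seating 144 > 112; operates outdoor seating on a public sidewalk → Regulatory Permit required.
Art. V. operates outdoor seating on a public sidewalk → exempt from Municipal Permit.
Art. VI. operates from an industrially zoned site (not: occupies leased commercial space) → Commercial Tenant Authorization not required.
Art. VII. sells secondhand or consigned goods → Standard License required.
Art. VIII. operates outdoor seating on a public sidewalk; floor area 13,400 square feet > 4,200 square feet → Regulatory Authorization required.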